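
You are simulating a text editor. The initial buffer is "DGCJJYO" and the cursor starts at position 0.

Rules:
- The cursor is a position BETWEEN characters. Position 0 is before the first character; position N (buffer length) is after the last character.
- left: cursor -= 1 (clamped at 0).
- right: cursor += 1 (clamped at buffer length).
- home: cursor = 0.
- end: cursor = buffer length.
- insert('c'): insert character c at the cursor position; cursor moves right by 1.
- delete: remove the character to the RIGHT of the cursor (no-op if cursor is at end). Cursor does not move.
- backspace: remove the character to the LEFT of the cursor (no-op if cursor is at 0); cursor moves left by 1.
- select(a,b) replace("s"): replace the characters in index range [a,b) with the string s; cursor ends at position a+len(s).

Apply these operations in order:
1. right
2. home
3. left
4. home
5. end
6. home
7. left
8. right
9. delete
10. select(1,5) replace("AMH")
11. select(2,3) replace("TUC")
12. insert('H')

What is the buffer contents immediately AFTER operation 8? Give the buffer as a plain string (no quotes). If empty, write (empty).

After op 1 (right): buf='DGCJJYO' cursor=1
After op 2 (home): buf='DGCJJYO' cursor=0
After op 3 (left): buf='DGCJJYO' cursor=0
After op 4 (home): buf='DGCJJYO' cursor=0
After op 5 (end): buf='DGCJJYO' cursor=7
After op 6 (home): buf='DGCJJYO' cursor=0
After op 7 (left): buf='DGCJJYO' cursor=0
After op 8 (right): buf='DGCJJYO' cursor=1

Answer: DGCJJYO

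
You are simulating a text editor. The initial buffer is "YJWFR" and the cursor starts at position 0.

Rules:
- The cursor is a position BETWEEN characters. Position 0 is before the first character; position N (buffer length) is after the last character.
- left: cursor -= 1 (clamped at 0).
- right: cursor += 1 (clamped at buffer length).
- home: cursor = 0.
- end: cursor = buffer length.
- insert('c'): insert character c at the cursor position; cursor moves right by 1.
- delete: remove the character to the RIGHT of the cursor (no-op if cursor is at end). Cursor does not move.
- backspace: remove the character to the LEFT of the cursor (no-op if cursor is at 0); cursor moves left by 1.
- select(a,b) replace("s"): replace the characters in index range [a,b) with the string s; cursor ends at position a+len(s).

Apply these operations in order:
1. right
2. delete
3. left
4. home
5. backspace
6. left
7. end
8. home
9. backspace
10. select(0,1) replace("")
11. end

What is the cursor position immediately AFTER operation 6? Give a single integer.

After op 1 (right): buf='YJWFR' cursor=1
After op 2 (delete): buf='YWFR' cursor=1
After op 3 (left): buf='YWFR' cursor=0
After op 4 (home): buf='YWFR' cursor=0
After op 5 (backspace): buf='YWFR' cursor=0
After op 6 (left): buf='YWFR' cursor=0

Answer: 0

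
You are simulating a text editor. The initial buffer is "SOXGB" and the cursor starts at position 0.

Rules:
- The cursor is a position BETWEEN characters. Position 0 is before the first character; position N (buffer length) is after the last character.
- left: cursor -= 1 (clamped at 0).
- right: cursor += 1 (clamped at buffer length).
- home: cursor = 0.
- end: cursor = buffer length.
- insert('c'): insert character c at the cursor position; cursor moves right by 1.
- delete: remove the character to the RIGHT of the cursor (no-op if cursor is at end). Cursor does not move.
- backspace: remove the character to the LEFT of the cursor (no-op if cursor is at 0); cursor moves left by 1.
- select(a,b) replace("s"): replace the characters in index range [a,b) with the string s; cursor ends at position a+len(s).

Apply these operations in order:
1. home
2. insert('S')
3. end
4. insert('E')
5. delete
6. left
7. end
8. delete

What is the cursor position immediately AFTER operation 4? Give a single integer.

Answer: 7

Derivation:
After op 1 (home): buf='SOXGB' cursor=0
After op 2 (insert('S')): buf='SSOXGB' cursor=1
After op 3 (end): buf='SSOXGB' cursor=6
After op 4 (insert('E')): buf='SSOXGBE' cursor=7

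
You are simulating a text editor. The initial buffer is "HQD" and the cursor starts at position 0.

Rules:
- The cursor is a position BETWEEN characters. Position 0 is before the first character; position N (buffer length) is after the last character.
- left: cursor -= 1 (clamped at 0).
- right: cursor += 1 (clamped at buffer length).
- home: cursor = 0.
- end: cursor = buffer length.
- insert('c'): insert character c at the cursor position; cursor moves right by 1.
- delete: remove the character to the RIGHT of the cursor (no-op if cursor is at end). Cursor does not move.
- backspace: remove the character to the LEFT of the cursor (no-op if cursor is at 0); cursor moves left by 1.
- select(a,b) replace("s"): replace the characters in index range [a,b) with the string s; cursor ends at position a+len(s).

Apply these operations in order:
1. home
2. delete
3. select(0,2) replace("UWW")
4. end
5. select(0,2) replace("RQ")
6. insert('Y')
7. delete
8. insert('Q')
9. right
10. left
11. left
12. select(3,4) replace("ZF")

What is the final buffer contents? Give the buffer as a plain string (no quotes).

Answer: RQYZF

Derivation:
After op 1 (home): buf='HQD' cursor=0
After op 2 (delete): buf='QD' cursor=0
After op 3 (select(0,2) replace("UWW")): buf='UWW' cursor=3
After op 4 (end): buf='UWW' cursor=3
After op 5 (select(0,2) replace("RQ")): buf='RQW' cursor=2
After op 6 (insert('Y')): buf='RQYW' cursor=3
After op 7 (delete): buf='RQY' cursor=3
After op 8 (insert('Q')): buf='RQYQ' cursor=4
After op 9 (right): buf='RQYQ' cursor=4
After op 10 (left): buf='RQYQ' cursor=3
After op 11 (left): buf='RQYQ' cursor=2
After op 12 (select(3,4) replace("ZF")): buf='RQYZF' cursor=5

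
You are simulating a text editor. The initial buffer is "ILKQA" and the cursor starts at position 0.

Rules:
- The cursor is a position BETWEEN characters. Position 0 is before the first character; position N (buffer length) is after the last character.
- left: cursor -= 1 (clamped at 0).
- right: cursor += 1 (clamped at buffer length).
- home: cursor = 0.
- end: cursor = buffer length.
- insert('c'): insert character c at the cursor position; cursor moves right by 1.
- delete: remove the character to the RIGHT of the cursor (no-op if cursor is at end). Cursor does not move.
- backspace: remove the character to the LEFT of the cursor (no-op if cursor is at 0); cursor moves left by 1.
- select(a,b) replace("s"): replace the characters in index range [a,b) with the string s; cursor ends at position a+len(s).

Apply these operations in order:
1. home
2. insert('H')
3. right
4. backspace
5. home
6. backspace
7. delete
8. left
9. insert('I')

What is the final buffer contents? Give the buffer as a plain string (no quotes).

After op 1 (home): buf='ILKQA' cursor=0
After op 2 (insert('H')): buf='HILKQA' cursor=1
After op 3 (right): buf='HILKQA' cursor=2
After op 4 (backspace): buf='HLKQA' cursor=1
After op 5 (home): buf='HLKQA' cursor=0
After op 6 (backspace): buf='HLKQA' cursor=0
After op 7 (delete): buf='LKQA' cursor=0
After op 8 (left): buf='LKQA' cursor=0
After op 9 (insert('I')): buf='ILKQA' cursor=1

Answer: ILKQA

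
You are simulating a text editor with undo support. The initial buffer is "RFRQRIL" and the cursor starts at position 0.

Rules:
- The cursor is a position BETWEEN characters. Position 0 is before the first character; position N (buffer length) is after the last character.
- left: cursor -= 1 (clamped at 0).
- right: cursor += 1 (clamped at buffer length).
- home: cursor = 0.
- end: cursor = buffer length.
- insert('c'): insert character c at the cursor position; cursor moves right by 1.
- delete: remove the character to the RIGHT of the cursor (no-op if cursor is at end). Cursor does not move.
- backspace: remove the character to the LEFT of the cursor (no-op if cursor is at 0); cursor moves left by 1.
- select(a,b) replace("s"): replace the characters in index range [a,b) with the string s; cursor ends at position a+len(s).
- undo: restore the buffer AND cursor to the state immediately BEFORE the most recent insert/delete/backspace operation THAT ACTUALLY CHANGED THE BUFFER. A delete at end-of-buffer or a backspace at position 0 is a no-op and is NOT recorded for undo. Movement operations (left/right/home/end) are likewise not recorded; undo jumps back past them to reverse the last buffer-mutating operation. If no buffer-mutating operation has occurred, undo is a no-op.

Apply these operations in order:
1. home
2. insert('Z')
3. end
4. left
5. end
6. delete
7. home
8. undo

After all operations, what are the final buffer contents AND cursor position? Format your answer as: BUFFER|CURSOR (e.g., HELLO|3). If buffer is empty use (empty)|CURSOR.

Answer: RFRQRIL|0

Derivation:
After op 1 (home): buf='RFRQRIL' cursor=0
After op 2 (insert('Z')): buf='ZRFRQRIL' cursor=1
After op 3 (end): buf='ZRFRQRIL' cursor=8
After op 4 (left): buf='ZRFRQRIL' cursor=7
After op 5 (end): buf='ZRFRQRIL' cursor=8
After op 6 (delete): buf='ZRFRQRIL' cursor=8
After op 7 (home): buf='ZRFRQRIL' cursor=0
After op 8 (undo): buf='RFRQRIL' cursor=0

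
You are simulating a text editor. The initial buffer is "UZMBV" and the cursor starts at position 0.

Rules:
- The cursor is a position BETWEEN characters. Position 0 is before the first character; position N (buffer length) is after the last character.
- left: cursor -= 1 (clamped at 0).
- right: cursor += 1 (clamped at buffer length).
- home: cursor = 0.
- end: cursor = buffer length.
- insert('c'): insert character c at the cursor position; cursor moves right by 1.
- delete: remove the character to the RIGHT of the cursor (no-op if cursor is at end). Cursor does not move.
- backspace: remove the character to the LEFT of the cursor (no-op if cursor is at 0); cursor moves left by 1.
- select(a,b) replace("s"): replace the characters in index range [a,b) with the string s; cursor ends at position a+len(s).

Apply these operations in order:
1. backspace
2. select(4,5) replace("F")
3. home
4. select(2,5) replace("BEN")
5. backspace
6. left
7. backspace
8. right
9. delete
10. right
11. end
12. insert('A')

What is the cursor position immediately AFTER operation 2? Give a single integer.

After op 1 (backspace): buf='UZMBV' cursor=0
After op 2 (select(4,5) replace("F")): buf='UZMBF' cursor=5

Answer: 5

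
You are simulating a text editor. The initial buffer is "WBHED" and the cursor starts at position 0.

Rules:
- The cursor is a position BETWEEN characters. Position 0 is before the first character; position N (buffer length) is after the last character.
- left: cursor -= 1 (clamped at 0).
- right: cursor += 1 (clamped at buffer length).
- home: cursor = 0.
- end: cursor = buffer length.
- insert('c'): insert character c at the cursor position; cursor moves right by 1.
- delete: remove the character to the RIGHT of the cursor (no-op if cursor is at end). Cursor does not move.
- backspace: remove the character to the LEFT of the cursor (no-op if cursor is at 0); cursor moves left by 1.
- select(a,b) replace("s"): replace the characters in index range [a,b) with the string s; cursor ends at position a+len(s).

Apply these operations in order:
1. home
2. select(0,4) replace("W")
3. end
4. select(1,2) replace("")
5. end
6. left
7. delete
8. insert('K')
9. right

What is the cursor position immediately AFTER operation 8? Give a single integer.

Answer: 1

Derivation:
After op 1 (home): buf='WBHED' cursor=0
After op 2 (select(0,4) replace("W")): buf='WD' cursor=1
After op 3 (end): buf='WD' cursor=2
After op 4 (select(1,2) replace("")): buf='W' cursor=1
After op 5 (end): buf='W' cursor=1
After op 6 (left): buf='W' cursor=0
After op 7 (delete): buf='(empty)' cursor=0
After op 8 (insert('K')): buf='K' cursor=1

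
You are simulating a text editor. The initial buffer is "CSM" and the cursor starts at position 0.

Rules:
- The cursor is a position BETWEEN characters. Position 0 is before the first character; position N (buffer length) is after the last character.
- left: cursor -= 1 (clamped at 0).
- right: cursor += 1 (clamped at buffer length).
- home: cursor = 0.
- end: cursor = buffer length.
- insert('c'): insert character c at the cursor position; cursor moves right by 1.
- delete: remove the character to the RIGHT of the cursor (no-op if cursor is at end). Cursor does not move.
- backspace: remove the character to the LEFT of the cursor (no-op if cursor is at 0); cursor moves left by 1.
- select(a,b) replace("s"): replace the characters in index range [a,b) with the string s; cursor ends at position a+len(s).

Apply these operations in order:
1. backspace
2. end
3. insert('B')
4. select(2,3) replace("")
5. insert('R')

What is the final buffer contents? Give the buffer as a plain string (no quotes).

After op 1 (backspace): buf='CSM' cursor=0
After op 2 (end): buf='CSM' cursor=3
After op 3 (insert('B')): buf='CSMB' cursor=4
After op 4 (select(2,3) replace("")): buf='CSB' cursor=2
After op 5 (insert('R')): buf='CSRB' cursor=3

Answer: CSRB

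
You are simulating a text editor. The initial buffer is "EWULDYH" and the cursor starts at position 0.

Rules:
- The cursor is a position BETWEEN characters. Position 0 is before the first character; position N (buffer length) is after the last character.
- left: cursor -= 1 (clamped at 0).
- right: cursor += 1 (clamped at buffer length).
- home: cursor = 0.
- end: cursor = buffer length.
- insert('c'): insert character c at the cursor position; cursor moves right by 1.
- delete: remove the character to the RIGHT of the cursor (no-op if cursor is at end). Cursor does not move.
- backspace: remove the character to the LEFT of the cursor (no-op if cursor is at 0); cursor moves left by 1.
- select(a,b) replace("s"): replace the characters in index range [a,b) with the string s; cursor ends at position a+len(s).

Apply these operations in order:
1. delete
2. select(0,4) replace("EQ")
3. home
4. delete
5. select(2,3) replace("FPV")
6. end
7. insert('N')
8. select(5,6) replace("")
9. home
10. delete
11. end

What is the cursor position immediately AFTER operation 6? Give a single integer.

Answer: 5

Derivation:
After op 1 (delete): buf='WULDYH' cursor=0
After op 2 (select(0,4) replace("EQ")): buf='EQYH' cursor=2
After op 3 (home): buf='EQYH' cursor=0
After op 4 (delete): buf='QYH' cursor=0
After op 5 (select(2,3) replace("FPV")): buf='QYFPV' cursor=5
After op 6 (end): buf='QYFPV' cursor=5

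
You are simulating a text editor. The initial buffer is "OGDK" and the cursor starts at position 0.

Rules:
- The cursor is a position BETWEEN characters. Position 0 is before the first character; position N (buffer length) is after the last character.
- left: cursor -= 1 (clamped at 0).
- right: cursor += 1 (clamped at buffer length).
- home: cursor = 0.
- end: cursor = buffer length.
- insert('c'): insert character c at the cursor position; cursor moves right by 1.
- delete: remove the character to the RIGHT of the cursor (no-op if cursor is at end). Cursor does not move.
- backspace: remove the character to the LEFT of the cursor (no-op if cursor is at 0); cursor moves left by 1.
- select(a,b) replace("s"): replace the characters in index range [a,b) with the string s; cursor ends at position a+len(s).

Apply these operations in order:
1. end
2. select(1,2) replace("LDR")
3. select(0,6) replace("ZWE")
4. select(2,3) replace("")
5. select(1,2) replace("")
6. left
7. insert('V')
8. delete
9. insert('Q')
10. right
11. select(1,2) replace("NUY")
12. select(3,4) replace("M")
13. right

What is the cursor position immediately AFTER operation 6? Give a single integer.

Answer: 0

Derivation:
After op 1 (end): buf='OGDK' cursor=4
After op 2 (select(1,2) replace("LDR")): buf='OLDRDK' cursor=4
After op 3 (select(0,6) replace("ZWE")): buf='ZWE' cursor=3
After op 4 (select(2,3) replace("")): buf='ZW' cursor=2
After op 5 (select(1,2) replace("")): buf='Z' cursor=1
After op 6 (left): buf='Z' cursor=0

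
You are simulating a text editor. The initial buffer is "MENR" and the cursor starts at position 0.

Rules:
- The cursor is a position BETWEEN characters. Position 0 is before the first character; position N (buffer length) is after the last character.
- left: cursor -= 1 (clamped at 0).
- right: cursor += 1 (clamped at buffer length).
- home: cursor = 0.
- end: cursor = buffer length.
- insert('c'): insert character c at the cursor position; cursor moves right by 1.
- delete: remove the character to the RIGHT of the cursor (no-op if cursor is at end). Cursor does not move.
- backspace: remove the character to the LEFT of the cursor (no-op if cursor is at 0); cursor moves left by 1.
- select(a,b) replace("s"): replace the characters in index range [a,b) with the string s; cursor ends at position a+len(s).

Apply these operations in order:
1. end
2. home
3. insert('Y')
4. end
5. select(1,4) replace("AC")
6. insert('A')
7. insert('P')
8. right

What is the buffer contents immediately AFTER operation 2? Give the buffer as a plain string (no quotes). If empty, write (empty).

After op 1 (end): buf='MENR' cursor=4
After op 2 (home): buf='MENR' cursor=0

Answer: MENR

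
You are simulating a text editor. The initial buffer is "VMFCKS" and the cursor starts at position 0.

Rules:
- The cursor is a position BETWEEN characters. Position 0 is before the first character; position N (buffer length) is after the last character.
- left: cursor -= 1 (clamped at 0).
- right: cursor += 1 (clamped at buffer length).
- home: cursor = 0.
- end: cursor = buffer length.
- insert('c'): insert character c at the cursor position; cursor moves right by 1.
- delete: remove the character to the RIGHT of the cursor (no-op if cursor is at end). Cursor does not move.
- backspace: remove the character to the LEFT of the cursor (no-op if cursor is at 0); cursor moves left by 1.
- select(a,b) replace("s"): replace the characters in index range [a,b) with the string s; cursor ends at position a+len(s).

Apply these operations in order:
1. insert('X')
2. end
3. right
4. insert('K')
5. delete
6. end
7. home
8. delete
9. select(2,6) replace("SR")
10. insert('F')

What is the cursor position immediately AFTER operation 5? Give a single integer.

Answer: 8

Derivation:
After op 1 (insert('X')): buf='XVMFCKS' cursor=1
After op 2 (end): buf='XVMFCKS' cursor=7
After op 3 (right): buf='XVMFCKS' cursor=7
After op 4 (insert('K')): buf='XVMFCKSK' cursor=8
After op 5 (delete): buf='XVMFCKSK' cursor=8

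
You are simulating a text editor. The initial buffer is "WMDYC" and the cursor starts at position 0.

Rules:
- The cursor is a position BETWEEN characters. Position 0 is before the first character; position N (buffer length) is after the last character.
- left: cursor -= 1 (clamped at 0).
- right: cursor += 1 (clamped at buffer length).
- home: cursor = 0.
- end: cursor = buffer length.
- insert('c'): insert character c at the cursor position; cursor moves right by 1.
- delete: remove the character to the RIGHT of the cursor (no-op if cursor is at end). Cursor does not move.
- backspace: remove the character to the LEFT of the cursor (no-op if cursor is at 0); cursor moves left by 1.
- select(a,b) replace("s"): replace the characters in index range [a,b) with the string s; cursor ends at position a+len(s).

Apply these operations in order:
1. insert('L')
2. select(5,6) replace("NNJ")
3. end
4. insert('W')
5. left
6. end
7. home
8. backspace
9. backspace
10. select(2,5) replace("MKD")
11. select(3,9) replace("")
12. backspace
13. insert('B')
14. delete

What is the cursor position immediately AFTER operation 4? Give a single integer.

After op 1 (insert('L')): buf='LWMDYC' cursor=1
After op 2 (select(5,6) replace("NNJ")): buf='LWMDYNNJ' cursor=8
After op 3 (end): buf='LWMDYNNJ' cursor=8
After op 4 (insert('W')): buf='LWMDYNNJW' cursor=9

Answer: 9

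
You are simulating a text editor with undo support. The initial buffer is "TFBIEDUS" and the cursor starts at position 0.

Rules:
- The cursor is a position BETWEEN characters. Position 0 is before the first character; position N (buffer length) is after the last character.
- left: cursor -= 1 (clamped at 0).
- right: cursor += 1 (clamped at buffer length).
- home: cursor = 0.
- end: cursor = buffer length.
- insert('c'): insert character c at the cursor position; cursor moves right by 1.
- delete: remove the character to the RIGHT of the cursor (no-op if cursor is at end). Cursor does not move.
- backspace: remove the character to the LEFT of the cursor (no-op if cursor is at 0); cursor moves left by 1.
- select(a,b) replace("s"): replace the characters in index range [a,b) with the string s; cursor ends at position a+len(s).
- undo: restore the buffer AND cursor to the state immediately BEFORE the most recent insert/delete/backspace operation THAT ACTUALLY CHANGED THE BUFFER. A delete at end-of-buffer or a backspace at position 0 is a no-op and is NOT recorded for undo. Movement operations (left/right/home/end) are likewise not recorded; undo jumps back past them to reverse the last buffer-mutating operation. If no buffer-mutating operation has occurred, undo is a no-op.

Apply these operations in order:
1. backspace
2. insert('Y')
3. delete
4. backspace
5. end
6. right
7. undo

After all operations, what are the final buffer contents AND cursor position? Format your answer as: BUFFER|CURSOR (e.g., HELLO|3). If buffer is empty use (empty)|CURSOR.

Answer: YFBIEDUS|1

Derivation:
After op 1 (backspace): buf='TFBIEDUS' cursor=0
After op 2 (insert('Y')): buf='YTFBIEDUS' cursor=1
After op 3 (delete): buf='YFBIEDUS' cursor=1
After op 4 (backspace): buf='FBIEDUS' cursor=0
After op 5 (end): buf='FBIEDUS' cursor=7
After op 6 (right): buf='FBIEDUS' cursor=7
After op 7 (undo): buf='YFBIEDUS' cursor=1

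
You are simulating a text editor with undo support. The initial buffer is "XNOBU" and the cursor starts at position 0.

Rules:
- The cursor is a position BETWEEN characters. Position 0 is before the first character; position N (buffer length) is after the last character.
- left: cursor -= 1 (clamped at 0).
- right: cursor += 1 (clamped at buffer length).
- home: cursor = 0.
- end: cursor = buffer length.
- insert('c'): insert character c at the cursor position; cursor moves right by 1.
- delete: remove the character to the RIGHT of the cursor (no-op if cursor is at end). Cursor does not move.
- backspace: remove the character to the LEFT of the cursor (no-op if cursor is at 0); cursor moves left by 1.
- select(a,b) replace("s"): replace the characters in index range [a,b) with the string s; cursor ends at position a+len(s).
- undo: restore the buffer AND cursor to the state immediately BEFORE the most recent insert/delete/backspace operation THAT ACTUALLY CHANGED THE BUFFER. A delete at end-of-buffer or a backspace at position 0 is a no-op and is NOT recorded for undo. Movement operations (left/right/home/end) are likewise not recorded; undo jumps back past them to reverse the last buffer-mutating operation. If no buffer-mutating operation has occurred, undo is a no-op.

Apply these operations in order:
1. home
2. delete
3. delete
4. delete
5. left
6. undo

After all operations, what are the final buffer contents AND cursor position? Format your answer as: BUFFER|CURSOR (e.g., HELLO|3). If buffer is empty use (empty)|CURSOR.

After op 1 (home): buf='XNOBU' cursor=0
After op 2 (delete): buf='NOBU' cursor=0
After op 3 (delete): buf='OBU' cursor=0
After op 4 (delete): buf='BU' cursor=0
After op 5 (left): buf='BU' cursor=0
After op 6 (undo): buf='OBU' cursor=0

Answer: OBU|0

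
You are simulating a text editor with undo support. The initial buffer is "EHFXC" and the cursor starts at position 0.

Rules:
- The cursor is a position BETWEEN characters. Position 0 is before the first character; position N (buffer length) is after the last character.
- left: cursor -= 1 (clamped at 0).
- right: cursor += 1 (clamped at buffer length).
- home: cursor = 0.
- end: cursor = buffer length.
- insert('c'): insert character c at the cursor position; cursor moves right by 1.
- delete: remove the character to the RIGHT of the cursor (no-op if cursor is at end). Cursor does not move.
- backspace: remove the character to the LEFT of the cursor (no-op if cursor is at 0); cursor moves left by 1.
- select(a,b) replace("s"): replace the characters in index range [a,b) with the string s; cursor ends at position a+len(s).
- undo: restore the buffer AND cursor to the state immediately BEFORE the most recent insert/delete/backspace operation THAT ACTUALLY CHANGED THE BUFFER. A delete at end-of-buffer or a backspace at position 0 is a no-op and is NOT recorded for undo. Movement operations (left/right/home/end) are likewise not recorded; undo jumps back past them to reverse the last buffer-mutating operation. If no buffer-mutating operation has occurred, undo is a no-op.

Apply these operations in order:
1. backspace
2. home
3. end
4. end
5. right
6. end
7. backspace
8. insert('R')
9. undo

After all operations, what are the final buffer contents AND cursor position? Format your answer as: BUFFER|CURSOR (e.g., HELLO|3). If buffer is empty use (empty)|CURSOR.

Answer: EHFX|4

Derivation:
After op 1 (backspace): buf='EHFXC' cursor=0
After op 2 (home): buf='EHFXC' cursor=0
After op 3 (end): buf='EHFXC' cursor=5
After op 4 (end): buf='EHFXC' cursor=5
After op 5 (right): buf='EHFXC' cursor=5
After op 6 (end): buf='EHFXC' cursor=5
After op 7 (backspace): buf='EHFX' cursor=4
After op 8 (insert('R')): buf='EHFXR' cursor=5
After op 9 (undo): buf='EHFX' cursor=4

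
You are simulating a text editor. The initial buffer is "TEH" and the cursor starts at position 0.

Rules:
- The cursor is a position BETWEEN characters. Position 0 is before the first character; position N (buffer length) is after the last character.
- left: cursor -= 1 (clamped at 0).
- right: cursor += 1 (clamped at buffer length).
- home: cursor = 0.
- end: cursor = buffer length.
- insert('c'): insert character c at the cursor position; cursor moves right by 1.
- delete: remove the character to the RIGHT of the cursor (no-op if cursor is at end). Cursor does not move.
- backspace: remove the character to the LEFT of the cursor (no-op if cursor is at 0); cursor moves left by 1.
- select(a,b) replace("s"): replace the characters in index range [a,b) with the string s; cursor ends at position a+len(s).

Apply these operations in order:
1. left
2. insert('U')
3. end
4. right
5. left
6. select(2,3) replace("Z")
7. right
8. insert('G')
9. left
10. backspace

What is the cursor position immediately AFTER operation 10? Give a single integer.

After op 1 (left): buf='TEH' cursor=0
After op 2 (insert('U')): buf='UTEH' cursor=1
After op 3 (end): buf='UTEH' cursor=4
After op 4 (right): buf='UTEH' cursor=4
After op 5 (left): buf='UTEH' cursor=3
After op 6 (select(2,3) replace("Z")): buf='UTZH' cursor=3
After op 7 (right): buf='UTZH' cursor=4
After op 8 (insert('G')): buf='UTZHG' cursor=5
After op 9 (left): buf='UTZHG' cursor=4
After op 10 (backspace): buf='UTZG' cursor=3

Answer: 3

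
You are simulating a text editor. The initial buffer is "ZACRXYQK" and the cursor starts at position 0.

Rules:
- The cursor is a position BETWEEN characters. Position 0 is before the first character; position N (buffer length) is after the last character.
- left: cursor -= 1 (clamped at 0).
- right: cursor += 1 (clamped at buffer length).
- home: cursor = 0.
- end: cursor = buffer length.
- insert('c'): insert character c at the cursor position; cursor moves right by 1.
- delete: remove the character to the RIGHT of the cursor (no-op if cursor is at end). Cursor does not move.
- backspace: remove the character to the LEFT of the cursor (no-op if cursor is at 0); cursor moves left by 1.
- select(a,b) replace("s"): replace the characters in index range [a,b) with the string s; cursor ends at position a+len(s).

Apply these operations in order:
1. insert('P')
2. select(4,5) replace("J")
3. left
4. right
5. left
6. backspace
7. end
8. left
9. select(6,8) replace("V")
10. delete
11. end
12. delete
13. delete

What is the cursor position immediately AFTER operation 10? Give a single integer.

Answer: 7

Derivation:
After op 1 (insert('P')): buf='PZACRXYQK' cursor=1
After op 2 (select(4,5) replace("J")): buf='PZACJXYQK' cursor=5
After op 3 (left): buf='PZACJXYQK' cursor=4
After op 4 (right): buf='PZACJXYQK' cursor=5
After op 5 (left): buf='PZACJXYQK' cursor=4
After op 6 (backspace): buf='PZAJXYQK' cursor=3
After op 7 (end): buf='PZAJXYQK' cursor=8
After op 8 (left): buf='PZAJXYQK' cursor=7
After op 9 (select(6,8) replace("V")): buf='PZAJXYV' cursor=7
After op 10 (delete): buf='PZAJXYV' cursor=7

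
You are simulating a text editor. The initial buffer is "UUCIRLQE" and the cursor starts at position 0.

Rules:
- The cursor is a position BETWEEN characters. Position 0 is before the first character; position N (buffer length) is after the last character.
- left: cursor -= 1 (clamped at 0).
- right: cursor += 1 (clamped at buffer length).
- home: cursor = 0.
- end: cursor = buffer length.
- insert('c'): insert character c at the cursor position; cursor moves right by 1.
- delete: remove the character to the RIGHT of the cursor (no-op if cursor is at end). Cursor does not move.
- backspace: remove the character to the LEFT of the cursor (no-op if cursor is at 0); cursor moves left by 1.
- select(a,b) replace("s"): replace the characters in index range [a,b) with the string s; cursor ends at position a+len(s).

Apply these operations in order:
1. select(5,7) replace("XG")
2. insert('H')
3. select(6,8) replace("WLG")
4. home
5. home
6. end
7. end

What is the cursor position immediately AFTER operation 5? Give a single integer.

After op 1 (select(5,7) replace("XG")): buf='UUCIRXGE' cursor=7
After op 2 (insert('H')): buf='UUCIRXGHE' cursor=8
After op 3 (select(6,8) replace("WLG")): buf='UUCIRXWLGE' cursor=9
After op 4 (home): buf='UUCIRXWLGE' cursor=0
After op 5 (home): buf='UUCIRXWLGE' cursor=0

Answer: 0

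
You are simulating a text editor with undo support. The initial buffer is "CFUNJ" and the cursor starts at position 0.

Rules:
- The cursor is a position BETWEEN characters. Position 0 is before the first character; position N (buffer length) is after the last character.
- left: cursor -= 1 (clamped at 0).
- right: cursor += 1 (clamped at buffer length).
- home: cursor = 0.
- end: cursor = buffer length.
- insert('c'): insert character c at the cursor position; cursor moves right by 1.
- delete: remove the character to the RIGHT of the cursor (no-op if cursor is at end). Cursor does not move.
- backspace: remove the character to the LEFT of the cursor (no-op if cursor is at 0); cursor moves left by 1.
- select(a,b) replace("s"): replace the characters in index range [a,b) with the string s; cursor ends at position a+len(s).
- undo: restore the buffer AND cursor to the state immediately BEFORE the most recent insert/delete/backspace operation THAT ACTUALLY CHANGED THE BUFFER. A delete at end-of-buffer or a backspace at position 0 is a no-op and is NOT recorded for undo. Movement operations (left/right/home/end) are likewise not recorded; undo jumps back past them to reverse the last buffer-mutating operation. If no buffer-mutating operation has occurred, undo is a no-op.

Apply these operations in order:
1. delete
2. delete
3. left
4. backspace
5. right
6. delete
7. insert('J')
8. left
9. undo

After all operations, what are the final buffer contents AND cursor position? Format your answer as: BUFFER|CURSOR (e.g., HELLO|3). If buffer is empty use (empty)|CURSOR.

Answer: UJ|1

Derivation:
After op 1 (delete): buf='FUNJ' cursor=0
After op 2 (delete): buf='UNJ' cursor=0
After op 3 (left): buf='UNJ' cursor=0
After op 4 (backspace): buf='UNJ' cursor=0
After op 5 (right): buf='UNJ' cursor=1
After op 6 (delete): buf='UJ' cursor=1
After op 7 (insert('J')): buf='UJJ' cursor=2
After op 8 (left): buf='UJJ' cursor=1
After op 9 (undo): buf='UJ' cursor=1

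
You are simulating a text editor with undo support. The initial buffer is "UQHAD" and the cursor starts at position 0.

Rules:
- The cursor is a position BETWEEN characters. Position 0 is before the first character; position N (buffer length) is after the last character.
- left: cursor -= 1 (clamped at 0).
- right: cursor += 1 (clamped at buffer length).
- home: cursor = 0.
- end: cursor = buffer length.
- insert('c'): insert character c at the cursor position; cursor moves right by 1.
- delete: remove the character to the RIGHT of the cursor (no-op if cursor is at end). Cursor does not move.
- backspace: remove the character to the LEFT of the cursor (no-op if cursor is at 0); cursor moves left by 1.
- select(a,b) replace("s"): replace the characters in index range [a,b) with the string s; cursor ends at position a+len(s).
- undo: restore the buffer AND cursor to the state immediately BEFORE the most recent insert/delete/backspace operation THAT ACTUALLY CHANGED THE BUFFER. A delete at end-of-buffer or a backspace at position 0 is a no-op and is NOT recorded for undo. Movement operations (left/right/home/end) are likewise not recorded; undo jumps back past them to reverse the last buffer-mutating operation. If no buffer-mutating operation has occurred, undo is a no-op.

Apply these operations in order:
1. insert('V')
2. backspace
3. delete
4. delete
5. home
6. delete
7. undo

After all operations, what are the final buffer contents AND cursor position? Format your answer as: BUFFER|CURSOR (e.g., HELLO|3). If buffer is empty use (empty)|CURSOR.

Answer: HAD|0

Derivation:
After op 1 (insert('V')): buf='VUQHAD' cursor=1
After op 2 (backspace): buf='UQHAD' cursor=0
After op 3 (delete): buf='QHAD' cursor=0
After op 4 (delete): buf='HAD' cursor=0
After op 5 (home): buf='HAD' cursor=0
After op 6 (delete): buf='AD' cursor=0
After op 7 (undo): buf='HAD' cursor=0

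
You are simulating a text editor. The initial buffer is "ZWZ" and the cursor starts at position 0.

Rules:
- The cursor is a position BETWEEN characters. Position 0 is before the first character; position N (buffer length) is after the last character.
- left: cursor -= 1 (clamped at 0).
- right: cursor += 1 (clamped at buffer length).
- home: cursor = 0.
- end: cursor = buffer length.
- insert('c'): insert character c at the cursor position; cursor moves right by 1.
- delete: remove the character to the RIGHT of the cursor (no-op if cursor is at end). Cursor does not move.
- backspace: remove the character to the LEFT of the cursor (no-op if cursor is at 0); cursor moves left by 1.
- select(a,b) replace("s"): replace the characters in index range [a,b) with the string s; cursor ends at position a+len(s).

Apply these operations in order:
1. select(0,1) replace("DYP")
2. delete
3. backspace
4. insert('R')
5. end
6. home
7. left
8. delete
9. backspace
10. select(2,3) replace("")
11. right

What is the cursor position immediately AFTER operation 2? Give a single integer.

After op 1 (select(0,1) replace("DYP")): buf='DYPWZ' cursor=3
After op 2 (delete): buf='DYPZ' cursor=3

Answer: 3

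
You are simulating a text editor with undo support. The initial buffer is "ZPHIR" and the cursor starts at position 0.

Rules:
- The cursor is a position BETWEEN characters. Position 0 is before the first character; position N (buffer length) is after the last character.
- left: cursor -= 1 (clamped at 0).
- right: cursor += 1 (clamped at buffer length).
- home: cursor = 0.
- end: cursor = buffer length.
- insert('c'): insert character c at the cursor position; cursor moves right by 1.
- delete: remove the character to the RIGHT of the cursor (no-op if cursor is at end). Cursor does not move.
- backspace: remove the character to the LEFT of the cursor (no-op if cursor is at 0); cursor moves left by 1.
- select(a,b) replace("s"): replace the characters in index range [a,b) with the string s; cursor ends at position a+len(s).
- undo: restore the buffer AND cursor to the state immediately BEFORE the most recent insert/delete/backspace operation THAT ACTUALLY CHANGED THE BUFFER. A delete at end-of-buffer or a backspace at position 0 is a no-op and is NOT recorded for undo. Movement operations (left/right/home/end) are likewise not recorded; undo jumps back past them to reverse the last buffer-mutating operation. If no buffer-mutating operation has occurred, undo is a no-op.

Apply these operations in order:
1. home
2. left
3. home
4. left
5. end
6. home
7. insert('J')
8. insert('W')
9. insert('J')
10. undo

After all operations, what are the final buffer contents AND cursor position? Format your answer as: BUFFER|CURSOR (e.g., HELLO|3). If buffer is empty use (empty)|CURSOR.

Answer: JWZPHIR|2

Derivation:
After op 1 (home): buf='ZPHIR' cursor=0
After op 2 (left): buf='ZPHIR' cursor=0
After op 3 (home): buf='ZPHIR' cursor=0
After op 4 (left): buf='ZPHIR' cursor=0
After op 5 (end): buf='ZPHIR' cursor=5
After op 6 (home): buf='ZPHIR' cursor=0
After op 7 (insert('J')): buf='JZPHIR' cursor=1
After op 8 (insert('W')): buf='JWZPHIR' cursor=2
After op 9 (insert('J')): buf='JWJZPHIR' cursor=3
After op 10 (undo): buf='JWZPHIR' cursor=2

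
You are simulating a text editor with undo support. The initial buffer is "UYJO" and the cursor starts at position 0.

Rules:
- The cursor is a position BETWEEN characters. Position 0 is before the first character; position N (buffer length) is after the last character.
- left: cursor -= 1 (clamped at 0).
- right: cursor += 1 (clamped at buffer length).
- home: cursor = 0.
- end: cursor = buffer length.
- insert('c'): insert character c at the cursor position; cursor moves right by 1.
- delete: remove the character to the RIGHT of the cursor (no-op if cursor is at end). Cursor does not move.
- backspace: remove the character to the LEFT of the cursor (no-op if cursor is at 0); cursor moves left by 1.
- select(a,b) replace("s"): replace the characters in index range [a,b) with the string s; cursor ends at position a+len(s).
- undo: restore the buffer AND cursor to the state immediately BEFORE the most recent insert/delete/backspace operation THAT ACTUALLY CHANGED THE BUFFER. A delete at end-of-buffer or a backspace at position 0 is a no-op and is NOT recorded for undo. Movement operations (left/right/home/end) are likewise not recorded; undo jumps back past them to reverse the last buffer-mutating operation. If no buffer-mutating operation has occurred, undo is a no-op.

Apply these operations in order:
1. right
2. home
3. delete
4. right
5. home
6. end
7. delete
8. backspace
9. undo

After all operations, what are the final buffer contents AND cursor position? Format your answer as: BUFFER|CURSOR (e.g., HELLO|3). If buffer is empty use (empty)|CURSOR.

After op 1 (right): buf='UYJO' cursor=1
After op 2 (home): buf='UYJO' cursor=0
After op 3 (delete): buf='YJO' cursor=0
After op 4 (right): buf='YJO' cursor=1
After op 5 (home): buf='YJO' cursor=0
After op 6 (end): buf='YJO' cursor=3
After op 7 (delete): buf='YJO' cursor=3
After op 8 (backspace): buf='YJ' cursor=2
After op 9 (undo): buf='YJO' cursor=3

Answer: YJO|3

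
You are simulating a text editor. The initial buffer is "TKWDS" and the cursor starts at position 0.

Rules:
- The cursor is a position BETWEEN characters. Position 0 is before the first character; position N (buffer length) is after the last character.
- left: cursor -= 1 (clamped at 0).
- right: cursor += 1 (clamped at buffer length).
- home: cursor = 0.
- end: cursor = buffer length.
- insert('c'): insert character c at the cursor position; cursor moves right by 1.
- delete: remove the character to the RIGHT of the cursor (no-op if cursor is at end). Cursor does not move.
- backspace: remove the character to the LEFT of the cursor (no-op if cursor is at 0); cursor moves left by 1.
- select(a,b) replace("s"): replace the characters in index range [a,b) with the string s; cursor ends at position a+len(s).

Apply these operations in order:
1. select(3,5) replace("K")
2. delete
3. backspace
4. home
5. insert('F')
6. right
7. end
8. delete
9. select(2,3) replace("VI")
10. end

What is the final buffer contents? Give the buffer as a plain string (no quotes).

Answer: FTVIW

Derivation:
After op 1 (select(3,5) replace("K")): buf='TKWK' cursor=4
After op 2 (delete): buf='TKWK' cursor=4
After op 3 (backspace): buf='TKW' cursor=3
After op 4 (home): buf='TKW' cursor=0
After op 5 (insert('F')): buf='FTKW' cursor=1
After op 6 (right): buf='FTKW' cursor=2
After op 7 (end): buf='FTKW' cursor=4
After op 8 (delete): buf='FTKW' cursor=4
After op 9 (select(2,3) replace("VI")): buf='FTVIW' cursor=4
After op 10 (end): buf='FTVIW' cursor=5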